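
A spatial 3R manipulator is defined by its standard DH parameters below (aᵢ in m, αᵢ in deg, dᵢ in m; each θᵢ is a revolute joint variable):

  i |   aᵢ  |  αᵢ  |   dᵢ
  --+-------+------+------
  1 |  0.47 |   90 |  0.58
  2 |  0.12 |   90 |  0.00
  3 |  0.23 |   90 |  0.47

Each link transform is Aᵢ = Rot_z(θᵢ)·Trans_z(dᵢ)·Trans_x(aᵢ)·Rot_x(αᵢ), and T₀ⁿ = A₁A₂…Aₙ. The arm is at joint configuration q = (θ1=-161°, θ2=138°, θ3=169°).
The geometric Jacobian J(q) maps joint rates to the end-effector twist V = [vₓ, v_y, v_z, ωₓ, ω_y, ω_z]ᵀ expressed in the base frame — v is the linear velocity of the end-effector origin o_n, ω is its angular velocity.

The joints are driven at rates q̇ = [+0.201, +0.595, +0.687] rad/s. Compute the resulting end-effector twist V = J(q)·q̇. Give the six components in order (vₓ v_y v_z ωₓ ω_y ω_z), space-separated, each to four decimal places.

o_n = [-0.8304, -0.2395, 0.8585]
J₁: ẑ×o_n = [0.2395, -0.8304, 0.0000], ω = ẑ
J2: z=[-0.3256, 0.9455, 0.0000] o=[-0.4444, -0.1530, 0.5800] → [0.2633, 0.0907, 0.3931, -0.3256, 0.9455, 0.0000]
J3: z=[-0.6327, -0.2178, 0.7431] o=[-0.3601, -0.1240, 0.6603] → [0.0427, -0.2241, -0.0294, -0.6327, -0.2178, 0.7431]
V = J·q̇ = [0.2341, -0.2669, 0.2137, -0.6284, 0.4129, 0.7115]

0.2341 -0.2669 0.2137 -0.6284 0.4129 0.7115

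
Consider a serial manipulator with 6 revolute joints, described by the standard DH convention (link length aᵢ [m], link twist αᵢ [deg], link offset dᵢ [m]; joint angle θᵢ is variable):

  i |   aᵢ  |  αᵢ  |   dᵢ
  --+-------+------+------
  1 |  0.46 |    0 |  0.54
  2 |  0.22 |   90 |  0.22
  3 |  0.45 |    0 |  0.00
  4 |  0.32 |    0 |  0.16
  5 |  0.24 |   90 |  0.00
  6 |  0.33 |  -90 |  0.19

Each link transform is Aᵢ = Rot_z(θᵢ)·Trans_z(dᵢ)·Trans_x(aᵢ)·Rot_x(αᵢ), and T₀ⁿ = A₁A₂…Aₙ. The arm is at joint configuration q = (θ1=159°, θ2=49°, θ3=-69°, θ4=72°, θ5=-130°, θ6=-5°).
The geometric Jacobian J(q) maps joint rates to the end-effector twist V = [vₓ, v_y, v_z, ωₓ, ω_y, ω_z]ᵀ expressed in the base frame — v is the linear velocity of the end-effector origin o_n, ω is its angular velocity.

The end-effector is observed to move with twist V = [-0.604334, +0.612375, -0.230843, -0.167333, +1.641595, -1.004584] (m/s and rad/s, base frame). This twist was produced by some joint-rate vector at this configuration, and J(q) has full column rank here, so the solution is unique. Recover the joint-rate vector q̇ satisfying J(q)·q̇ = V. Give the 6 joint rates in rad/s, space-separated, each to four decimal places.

o_n = [-0.6737, 0.1836, 0.0168]
J₁: ẑ×o_n = [-0.1836, -0.6737, 0.0000], ω = ẑ
J2: z=[0.0000, 0.0000, 1.0000] o=[-0.4294, 0.1648, 0.5400] → [-0.0188, -0.2442, 0.0000, 0.0000, 0.0000, 1.0000]
J3: z=[-0.4695, 0.8829, 0.0000] o=[-0.6237, 0.0616, 0.7600] → [-0.6562, -0.3489, -0.0132, -0.4695, 0.8829, 0.0000]
J4: z=[-0.4695, 0.8829, 0.0000] o=[-0.7661, -0.0141, 0.3399] → [-0.2853, -0.1517, -0.1745, -0.4695, 0.8829, 0.0000]
J5: z=[-0.4695, 0.8829, 0.0000] o=[-1.1234, -0.0229, 0.3566] → [-0.3001, -0.1596, -0.4940, -0.4695, 0.8829, 0.0000]
J6: z=[0.7052, 0.3749, 0.6018] o=[-0.9958, 0.0449, 0.1650] → [-0.1391, 0.2984, -0.0230, 0.7052, 0.3749, 0.6018]
q̇ = J⁺·V = [-0.8720, -0.6020, 0.6180, 0.7660, 0.1440, 0.7800]

-0.8720 -0.6020 0.6180 0.7660 0.1440 0.7800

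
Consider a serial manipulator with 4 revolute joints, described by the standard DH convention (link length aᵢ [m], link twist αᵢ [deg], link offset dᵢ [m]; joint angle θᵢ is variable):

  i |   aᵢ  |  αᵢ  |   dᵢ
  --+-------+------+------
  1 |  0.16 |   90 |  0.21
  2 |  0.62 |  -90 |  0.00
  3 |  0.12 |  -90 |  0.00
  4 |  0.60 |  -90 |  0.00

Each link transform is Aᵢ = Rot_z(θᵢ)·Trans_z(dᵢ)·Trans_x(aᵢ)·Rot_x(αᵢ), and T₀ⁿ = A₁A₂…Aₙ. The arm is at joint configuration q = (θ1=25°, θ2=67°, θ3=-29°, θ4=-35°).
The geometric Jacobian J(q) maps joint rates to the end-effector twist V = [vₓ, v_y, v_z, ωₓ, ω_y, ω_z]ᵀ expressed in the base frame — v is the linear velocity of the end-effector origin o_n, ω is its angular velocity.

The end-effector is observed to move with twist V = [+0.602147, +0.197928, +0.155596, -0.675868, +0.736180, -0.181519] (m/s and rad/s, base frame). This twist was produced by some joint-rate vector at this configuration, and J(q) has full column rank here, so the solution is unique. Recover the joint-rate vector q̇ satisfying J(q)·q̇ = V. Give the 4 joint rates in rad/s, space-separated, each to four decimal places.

-0.7050 -0.2960 0.4820 0.7510

o_n = [0.3921, -0.1442, 1.4075]
J₁: ẑ×o_n = [0.1442, 0.3921, -0.0000], ω = ẑ
J2: z=[0.4226, -0.9063, 0.0000] o=[0.1450, 0.0676, 0.2100] → [-1.0853, -0.5061, 0.1344, 0.4226, -0.9063, 0.0000]
J3: z=[-0.8343, -0.3890, 0.3907] o=[0.3646, 0.1700, 0.7807] → [-0.1210, 0.5337, 0.2729, -0.8343, -0.3890, 0.3907]
J4: z=[-0.1979, 0.8727, 0.4463] o=[0.4263, 0.1346, 0.8773] → [0.5871, 0.0897, 0.0850, -0.1979, 0.8727, 0.4463]
q̇ = J⁺·V = [-0.7050, -0.2960, 0.4820, 0.7510]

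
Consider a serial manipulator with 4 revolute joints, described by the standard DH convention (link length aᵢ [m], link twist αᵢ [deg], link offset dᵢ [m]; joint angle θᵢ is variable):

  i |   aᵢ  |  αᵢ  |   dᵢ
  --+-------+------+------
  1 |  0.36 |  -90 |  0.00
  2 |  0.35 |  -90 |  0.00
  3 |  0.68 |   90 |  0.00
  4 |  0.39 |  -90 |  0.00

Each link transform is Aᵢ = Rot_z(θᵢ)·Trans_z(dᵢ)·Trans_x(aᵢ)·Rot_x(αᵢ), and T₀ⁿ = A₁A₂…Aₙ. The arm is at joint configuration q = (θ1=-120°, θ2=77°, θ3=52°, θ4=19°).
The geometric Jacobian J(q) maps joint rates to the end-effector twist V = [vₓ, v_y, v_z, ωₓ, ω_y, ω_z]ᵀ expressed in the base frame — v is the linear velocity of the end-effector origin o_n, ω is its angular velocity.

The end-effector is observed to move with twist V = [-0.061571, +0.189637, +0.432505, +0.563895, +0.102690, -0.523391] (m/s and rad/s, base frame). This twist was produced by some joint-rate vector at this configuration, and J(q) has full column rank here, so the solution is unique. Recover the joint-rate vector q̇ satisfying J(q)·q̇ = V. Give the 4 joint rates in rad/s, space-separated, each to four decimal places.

o_n = [-0.9458, 0.0146, -0.9987]
J₁: ẑ×o_n = [-0.0146, -0.9458, 0.0000], ω = ẑ
J2: z=[0.8660, -0.5000, 0.0000] o=[-0.1800, -0.3118, 0.0000] → [0.4994, 0.8649, -0.1003, 0.8660, -0.5000, 0.0000]
J3: z=[0.4872, 0.8438, -0.2250] o=[-0.2194, -0.3800, -0.3410] → [-0.4662, 0.4838, 0.8052, 0.4872, 0.8438, -0.2250]
J4: z=[0.4445, -0.4613, -0.7678] o=[-0.7305, -0.1936, -0.7489] → [0.2751, 0.2764, -0.0068, 0.4445, -0.4613, -0.7678]
q̇ = J⁺·V = [0.2440, -0.0820, 0.5340, 0.8430]

0.2440 -0.0820 0.5340 0.8430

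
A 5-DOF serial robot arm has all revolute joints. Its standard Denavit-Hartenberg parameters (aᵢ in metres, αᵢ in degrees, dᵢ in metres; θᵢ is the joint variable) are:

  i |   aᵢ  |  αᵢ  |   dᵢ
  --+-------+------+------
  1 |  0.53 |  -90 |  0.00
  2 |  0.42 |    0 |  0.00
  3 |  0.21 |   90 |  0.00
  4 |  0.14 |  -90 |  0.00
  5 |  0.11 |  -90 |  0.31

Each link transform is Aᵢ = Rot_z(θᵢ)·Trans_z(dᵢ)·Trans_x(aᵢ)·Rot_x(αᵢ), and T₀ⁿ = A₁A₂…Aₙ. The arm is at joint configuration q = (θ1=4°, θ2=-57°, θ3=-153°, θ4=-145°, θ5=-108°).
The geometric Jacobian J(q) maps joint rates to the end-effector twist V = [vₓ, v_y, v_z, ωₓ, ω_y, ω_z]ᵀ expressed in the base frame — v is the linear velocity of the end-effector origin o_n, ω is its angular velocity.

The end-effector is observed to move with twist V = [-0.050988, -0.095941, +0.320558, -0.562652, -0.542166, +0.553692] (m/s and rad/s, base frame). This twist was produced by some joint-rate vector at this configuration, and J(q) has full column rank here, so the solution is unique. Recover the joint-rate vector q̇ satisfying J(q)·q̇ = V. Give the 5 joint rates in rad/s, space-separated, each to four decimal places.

0.0070 -0.9820 0.8310 -0.7730 0.4280

o_n = [0.5710, -0.2756, 0.1112]
J₁: ẑ×o_n = [0.2756, 0.5710, -0.0000], ω = ẑ
J2: z=[-0.0698, 0.9976, 0.0000] o=[0.5287, 0.0370, 0.0000] → [0.1109, 0.0078, -0.0204, -0.0698, 0.9976, 0.0000]
J3: z=[-0.0698, 0.9976, 0.0000] o=[0.7569, 0.0529, 0.3522] → [-0.2405, -0.0168, 0.2083, -0.0698, 0.9976, 0.0000]
J4: z=[0.4988, 0.0349, -0.8660] o=[0.5755, 0.0402, 0.2472] → [-0.2783, 0.0717, -0.1574, 0.4988, 0.0349, -0.8660]
J5: z=[-0.4384, -0.8518, -0.2868] o=[0.6802, -0.0329, 0.3046] → [0.0952, -0.0535, 0.0134, -0.4384, -0.8518, -0.2868]
q̇ = J⁺·V = [0.0070, -0.9820, 0.8310, -0.7730, 0.4280]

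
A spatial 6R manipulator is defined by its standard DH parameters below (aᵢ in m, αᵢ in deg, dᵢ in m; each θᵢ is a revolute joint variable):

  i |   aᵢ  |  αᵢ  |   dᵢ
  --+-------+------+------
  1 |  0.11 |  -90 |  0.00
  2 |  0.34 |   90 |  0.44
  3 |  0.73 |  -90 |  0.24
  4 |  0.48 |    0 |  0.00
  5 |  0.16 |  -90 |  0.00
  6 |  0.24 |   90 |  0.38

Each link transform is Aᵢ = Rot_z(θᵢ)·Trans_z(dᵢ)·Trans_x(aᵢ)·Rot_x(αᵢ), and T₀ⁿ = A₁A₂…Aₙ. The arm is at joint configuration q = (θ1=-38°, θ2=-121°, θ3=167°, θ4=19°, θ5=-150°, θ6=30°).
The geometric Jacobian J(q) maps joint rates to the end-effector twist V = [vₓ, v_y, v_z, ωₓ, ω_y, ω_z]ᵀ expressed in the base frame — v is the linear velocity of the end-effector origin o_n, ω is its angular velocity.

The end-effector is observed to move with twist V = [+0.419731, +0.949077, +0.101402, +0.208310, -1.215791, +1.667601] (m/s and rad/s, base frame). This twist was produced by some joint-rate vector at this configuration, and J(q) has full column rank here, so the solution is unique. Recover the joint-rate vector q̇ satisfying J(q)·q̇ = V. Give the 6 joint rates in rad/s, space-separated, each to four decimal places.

0.7090 -0.5680 -0.9270 -0.1990 0.3750 -0.5320

o_n = [0.5245, 0.6479, -1.0266]
J₁: ẑ×o_n = [-0.6479, 0.5245, 0.0000], ω = ẑ
J2: z=[0.6157, 0.7880, 0.0000] o=[0.0867, -0.0677, 0.0000] → [-0.8090, 0.6321, 0.0955, 0.6157, 0.7880, 0.0000]
J3: z=[-0.6755, 0.5277, -0.5150] o=[0.2196, 0.3868, 0.2914] → [-0.5611, -1.0474, -0.3373, -0.6755, 0.5277, -0.5150]
J4: z=[-0.5086, -0.8391, -0.1928] o=[0.4473, 0.4173, -0.4419] → [0.5352, -0.3123, -0.0524, -0.5086, -0.8391, -0.1928]
J5: z=[-0.5086, -0.8391, -0.1928] o=[0.7951, 0.2751, -0.7404] → [0.3121, -0.0934, -0.4167, -0.5086, -0.8391, -0.1928]
J6: z=[-0.0402, 0.2468, -0.9682] o=[0.6575, 0.3526, -0.7150] → [0.2089, 0.1163, 0.0210, -0.0402, 0.2468, -0.9682]
q̇ = J⁺·V = [0.7090, -0.5680, -0.9270, -0.1990, 0.3750, -0.5320]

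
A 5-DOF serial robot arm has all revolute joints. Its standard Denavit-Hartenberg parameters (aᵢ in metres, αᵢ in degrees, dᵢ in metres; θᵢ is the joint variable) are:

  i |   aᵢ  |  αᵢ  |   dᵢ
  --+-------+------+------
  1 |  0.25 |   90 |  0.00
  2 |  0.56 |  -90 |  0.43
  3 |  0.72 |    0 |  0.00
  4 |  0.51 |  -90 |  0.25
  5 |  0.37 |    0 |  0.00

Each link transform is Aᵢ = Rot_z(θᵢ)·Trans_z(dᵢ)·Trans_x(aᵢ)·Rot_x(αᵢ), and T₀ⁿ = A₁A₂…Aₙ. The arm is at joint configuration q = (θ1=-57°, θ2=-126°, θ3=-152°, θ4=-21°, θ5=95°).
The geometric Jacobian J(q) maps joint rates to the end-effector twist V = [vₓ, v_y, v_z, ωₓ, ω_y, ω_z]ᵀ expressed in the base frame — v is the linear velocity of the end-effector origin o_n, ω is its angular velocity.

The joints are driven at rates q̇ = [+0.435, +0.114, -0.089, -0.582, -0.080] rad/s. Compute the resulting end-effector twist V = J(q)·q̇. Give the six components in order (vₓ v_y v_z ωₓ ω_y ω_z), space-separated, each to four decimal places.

0.6796 0.0162 0.1071 -0.3216 0.4316 0.8373

o_n = [-0.4330, -0.8503, 0.5146]
J₁: ẑ×o_n = [0.8503, -0.4330, 0.0000], ω = ẑ
J2: z=[-0.8387, -0.5446, 0.0000] o=[0.1362, -0.2097, 0.0000] → [-0.2803, 0.4316, 0.2273, -0.8387, -0.5446, 0.0000]
J3: z=[0.4406, -0.6785, -0.5878] o=[-0.4037, -0.1678, -0.4530] → [-1.0577, -0.4092, -0.3206, 0.4406, -0.6785, -0.5878]
J4: z=[0.4406, -0.6785, -0.5878] o=[-0.4837, -0.6653, 0.0613] → [-0.4163, -0.2296, -0.0471, 0.4406, -0.6785, -0.5878]
J5: z=[-0.8714, -0.4805, -0.0986] o=[-0.2636, -1.1183, 0.3238] → [-0.0652, 0.1829, -0.3149, -0.8714, -0.4805, -0.0986]
V = J·q̇ = [0.6796, 0.0162, 0.1071, -0.3216, 0.4316, 0.8373]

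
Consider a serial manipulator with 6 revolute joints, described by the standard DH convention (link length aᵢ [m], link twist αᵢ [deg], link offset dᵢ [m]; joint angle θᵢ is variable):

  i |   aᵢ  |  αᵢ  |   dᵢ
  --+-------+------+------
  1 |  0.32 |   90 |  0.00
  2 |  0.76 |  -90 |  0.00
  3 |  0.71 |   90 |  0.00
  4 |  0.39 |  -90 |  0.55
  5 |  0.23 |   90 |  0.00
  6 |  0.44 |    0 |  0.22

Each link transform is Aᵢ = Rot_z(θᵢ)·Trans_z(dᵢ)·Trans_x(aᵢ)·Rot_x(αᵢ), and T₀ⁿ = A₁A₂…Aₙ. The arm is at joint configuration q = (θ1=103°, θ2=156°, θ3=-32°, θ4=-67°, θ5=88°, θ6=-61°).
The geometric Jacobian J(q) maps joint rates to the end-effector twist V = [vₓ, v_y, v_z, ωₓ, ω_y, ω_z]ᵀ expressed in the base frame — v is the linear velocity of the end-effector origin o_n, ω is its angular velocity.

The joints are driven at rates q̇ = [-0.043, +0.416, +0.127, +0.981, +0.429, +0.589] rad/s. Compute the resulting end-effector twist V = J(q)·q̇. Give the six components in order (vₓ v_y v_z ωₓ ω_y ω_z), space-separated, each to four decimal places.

o_n = [0.5144, -0.3825, 1.1546]
J₁: ẑ×o_n = [0.3825, 0.5144, -0.0000], ω = ẑ
J2: z=[0.9744, 0.2250, 0.0000] o=[-0.0720, 0.3118, 0.0000] → [0.2597, -1.1250, -0.8084, 0.9744, 0.2250, 0.0000]
J3: z=[0.0915, -0.3963, -0.9135] o=[0.0842, -0.3647, 0.3091] → [-0.3514, -0.4704, 0.1689, 0.0915, -0.3963, -0.9135]
J4: z=[0.7174, 0.6625, -0.2155] o=[0.5745, -0.8160, 0.5540] → [0.4913, -0.4179, 0.3508, 0.7174, 0.6625, -0.2155]
J5: z=[0.6715, -0.7400, -0.0394] o=[1.0415, -0.4063, 0.8160] → [-0.2496, -0.2066, -0.3741, 0.6715, -0.7400, -0.0394]
J6: z=[0.2105, 0.1395, 0.9676] o=[0.8781, -0.5576, 0.8734] → [-0.1302, -0.4111, 0.0876, 0.2105, 0.1395, 0.9676]
V = J·q̇ = [0.3452, -1.2906, -0.0796, 1.5328, 0.4578, 0.1825]

0.3452 -1.2906 -0.0796 1.5328 0.4578 0.1825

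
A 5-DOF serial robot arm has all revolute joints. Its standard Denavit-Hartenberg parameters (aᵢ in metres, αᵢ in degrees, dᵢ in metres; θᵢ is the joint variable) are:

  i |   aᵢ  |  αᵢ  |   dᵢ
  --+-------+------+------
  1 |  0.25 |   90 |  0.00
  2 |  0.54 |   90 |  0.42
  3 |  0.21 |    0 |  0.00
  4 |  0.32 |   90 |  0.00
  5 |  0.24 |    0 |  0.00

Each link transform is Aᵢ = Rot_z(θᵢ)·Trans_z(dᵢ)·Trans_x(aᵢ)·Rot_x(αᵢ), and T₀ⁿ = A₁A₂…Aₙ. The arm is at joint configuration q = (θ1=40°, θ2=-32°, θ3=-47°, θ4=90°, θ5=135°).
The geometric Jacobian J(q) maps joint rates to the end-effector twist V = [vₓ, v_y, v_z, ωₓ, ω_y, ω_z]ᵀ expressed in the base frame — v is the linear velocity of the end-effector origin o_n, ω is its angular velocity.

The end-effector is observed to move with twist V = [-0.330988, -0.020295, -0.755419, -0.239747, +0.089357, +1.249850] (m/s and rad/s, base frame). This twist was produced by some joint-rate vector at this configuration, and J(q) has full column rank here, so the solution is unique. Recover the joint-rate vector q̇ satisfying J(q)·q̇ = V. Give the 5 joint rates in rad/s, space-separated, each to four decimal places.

o_n = [0.8750, 0.2526, -0.5642]
J₁: ẑ×o_n = [-0.2526, 0.8750, 0.0000], ω = ẑ
J2: z=[0.6428, -0.7660, 0.0000] o=[0.1915, 0.1607, 0.0000] → [0.4322, 0.3627, 0.5827, 0.6428, -0.7660, 0.0000]
J3: z=[-0.4059, -0.3406, -0.8480] o=[0.8123, 0.1333, -0.2862] → [0.1959, -0.1661, -0.0271, -0.4059, -0.3406, -0.8480]
J4: z=[-0.4059, -0.3406, -0.8480] o=[0.8066, 0.3290, -0.3621] → [0.0041, -0.1401, 0.0543, -0.4059, -0.3406, -0.8480]
J5: z=[-0.0270, 0.9320, -0.3614] o=[1.0989, 0.2894, -0.4861] → [-0.0861, 0.0788, 0.2097, -0.0270, 0.9320, -0.3614]
q̇ = J⁺·V = [0.3090, -0.8720, 0.2630, -0.9940, -0.8880]

0.3090 -0.8720 0.2630 -0.9940 -0.8880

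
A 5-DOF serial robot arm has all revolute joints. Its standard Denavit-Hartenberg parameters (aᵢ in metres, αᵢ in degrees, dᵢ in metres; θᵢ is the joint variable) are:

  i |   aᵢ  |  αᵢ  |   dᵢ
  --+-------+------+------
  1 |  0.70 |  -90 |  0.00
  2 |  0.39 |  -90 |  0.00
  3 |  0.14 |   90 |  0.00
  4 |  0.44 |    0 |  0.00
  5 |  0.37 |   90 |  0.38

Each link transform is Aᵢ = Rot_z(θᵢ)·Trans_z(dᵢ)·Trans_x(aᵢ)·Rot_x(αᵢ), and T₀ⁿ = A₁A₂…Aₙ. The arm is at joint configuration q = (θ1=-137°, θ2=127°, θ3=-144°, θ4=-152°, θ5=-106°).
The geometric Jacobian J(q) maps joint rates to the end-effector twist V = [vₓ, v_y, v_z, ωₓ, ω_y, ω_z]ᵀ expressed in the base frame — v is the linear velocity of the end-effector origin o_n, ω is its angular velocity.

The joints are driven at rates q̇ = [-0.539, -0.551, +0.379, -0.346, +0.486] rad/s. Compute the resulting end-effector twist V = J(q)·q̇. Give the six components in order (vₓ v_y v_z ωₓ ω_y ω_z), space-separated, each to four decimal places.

-0.0475 0.3084 -0.0645 -0.2679 0.6585 -0.2452

o_n = [-0.5721, 0.1484, -0.2499]
J₁: ẑ×o_n = [-0.1484, -0.5721, 0.0000], ω = ẑ
J2: z=[0.6820, -0.7314, 0.0000] o=[-0.5119, -0.4774, 0.0000] → [0.1827, 0.1704, 0.3828, 0.6820, -0.7314, 0.0000]
J3: z=[0.5841, 0.5447, 0.6018] o=[-0.3403, -0.3173, -0.3115] → [-0.2467, -0.1755, 0.3983, 0.5841, 0.5447, 0.6018]
J4: z=[-0.8105, 0.3504, 0.4694] o=[-0.3340, -0.4240, -0.2210] → [-0.2788, -0.1351, -0.3805, -0.8105, 0.3504, 0.4694]
J5: z=[-0.8105, 0.3504, 0.4694] o=[-0.4721, -0.2405, -0.5963] → [-0.0611, 0.2339, -0.2801, -0.8105, 0.3504, 0.4694]
V = J·q̇ = [-0.0475, 0.3084, -0.0645, -0.2679, 0.6585, -0.2452]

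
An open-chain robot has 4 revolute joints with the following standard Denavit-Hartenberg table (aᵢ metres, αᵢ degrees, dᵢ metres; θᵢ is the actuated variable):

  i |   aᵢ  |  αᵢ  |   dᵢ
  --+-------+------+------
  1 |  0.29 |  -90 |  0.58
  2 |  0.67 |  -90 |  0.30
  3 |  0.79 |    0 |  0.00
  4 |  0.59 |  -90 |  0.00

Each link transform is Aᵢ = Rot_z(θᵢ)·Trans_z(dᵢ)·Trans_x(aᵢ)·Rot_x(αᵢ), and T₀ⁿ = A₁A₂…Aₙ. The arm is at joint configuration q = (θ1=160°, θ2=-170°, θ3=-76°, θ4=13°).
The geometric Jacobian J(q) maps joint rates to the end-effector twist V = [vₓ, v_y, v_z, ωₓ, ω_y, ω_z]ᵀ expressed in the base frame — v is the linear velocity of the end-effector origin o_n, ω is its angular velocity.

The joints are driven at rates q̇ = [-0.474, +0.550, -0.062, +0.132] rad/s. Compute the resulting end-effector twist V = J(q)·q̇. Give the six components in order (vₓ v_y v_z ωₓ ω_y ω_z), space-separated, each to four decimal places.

-0.9513 -0.0609 0.6096 -0.1995 -0.5127 -0.4051

o_n = [0.2277, -1.7773, 0.7760]
J₁: ẑ×o_n = [1.7773, 0.2277, -0.0000], ω = ẑ
J2: z=[-0.3420, -0.9397, 0.0000] o=[-0.2725, 0.0992, 0.5800] → [-0.1842, 0.0671, 1.1118, -0.3420, -0.9397, 0.0000]
J3: z=[-0.1632, 0.0594, 0.9848] o=[0.2449, -0.4084, 0.6963] → [1.3528, -0.0040, 0.2244, -0.1632, 0.0594, 0.9848]
J4: z=[-0.1632, 0.0594, 0.9848] o=[0.1596, -1.1931, 0.7295] → [0.5781, 0.0746, 0.0913, -0.1632, 0.0594, 0.9848]
V = J·q̇ = [-0.9513, -0.0609, 0.6096, -0.1995, -0.5127, -0.4051]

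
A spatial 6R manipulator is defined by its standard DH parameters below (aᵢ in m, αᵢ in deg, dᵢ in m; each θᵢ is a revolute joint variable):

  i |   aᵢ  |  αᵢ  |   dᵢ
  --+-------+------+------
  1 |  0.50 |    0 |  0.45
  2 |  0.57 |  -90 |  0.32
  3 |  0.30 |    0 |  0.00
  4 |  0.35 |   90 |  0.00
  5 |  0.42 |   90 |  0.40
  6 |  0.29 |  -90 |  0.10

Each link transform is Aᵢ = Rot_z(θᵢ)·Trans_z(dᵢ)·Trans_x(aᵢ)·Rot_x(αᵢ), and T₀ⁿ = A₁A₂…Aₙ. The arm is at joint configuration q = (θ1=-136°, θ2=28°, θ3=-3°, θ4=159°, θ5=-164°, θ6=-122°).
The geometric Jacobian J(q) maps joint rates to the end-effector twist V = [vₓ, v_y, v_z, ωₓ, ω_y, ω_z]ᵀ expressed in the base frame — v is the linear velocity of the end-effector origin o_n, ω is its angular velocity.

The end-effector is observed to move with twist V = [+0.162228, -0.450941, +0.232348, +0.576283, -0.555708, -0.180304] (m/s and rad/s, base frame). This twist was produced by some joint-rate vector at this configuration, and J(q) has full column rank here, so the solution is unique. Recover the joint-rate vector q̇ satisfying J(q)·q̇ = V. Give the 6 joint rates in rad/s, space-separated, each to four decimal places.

0.9580 -0.9320 -0.0880 -0.0160 0.3310 0.8570

o_n = [-0.6074, -1.1833, 0.6179]
J₁: ẑ×o_n = [1.1833, -0.6074, 0.0000], ω = ẑ
J2: z=[0.0000, 0.0000, 1.0000] o=[-0.3597, -0.3473, 0.4500] → [0.8359, -0.2477, 0.0000, 0.0000, 0.0000, 1.0000]
J3: z=[0.9511, -0.3090, 0.0000] o=[-0.5358, -0.8894, 0.7700] → [0.0470, 0.1446, -0.3016, 0.9511, -0.3090, 0.0000]
J4: z=[0.9511, -0.3090, 0.0000] o=[-0.6284, -1.1744, 0.7857] → [0.0518, 0.1596, -0.0020, 0.9511, -0.3090, 0.0000]
J5: z=[-0.1257, -0.3868, -0.9135] o=[-0.5296, -0.8703, 0.6433] → [-0.2761, 0.0679, 0.0092, -0.1257, -0.3868, -0.9135]
J6: z=[0.8364, -0.5365, 0.1121] o=[-0.8039, -1.3400, 0.4421] → [-0.1119, -0.1250, 0.2365, 0.8364, -0.5365, 0.1121]
q̇ = J⁺·V = [0.9580, -0.9320, -0.0880, -0.0160, 0.3310, 0.8570]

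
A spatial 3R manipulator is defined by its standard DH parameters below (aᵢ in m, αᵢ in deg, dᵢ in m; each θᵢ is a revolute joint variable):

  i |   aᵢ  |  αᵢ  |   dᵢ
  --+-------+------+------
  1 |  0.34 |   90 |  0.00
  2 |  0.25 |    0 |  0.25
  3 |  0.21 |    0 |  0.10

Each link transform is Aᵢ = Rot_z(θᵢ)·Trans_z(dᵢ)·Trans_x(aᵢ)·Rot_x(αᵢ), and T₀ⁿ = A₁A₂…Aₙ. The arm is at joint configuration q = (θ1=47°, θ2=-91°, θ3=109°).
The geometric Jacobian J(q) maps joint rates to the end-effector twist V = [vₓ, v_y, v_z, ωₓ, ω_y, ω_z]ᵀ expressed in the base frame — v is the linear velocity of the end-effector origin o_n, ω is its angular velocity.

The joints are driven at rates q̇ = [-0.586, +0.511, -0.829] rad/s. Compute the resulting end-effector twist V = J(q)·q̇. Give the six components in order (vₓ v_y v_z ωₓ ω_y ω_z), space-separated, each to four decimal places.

0.1907 -0.2554 -0.0657 -0.2326 0.2169 -0.5860

o_n = [0.6211, 0.1528, -0.1851]
J₁: ẑ×o_n = [-0.1528, 0.6211, 0.0000], ω = ẑ
J2: z=[0.7314, -0.6820, 0.0000] o=[0.2319, 0.2487, 0.0000] → [0.1262, 0.1354, 0.1954, 0.7314, -0.6820, 0.0000]
J3: z=[0.7314, -0.6820, 0.0000] o=[0.4117, 0.0750, -0.2500] → [-0.0443, -0.0475, 0.1997, 0.7314, -0.6820, 0.0000]
V = J·q̇ = [0.1907, -0.2554, -0.0657, -0.2326, 0.2169, -0.5860]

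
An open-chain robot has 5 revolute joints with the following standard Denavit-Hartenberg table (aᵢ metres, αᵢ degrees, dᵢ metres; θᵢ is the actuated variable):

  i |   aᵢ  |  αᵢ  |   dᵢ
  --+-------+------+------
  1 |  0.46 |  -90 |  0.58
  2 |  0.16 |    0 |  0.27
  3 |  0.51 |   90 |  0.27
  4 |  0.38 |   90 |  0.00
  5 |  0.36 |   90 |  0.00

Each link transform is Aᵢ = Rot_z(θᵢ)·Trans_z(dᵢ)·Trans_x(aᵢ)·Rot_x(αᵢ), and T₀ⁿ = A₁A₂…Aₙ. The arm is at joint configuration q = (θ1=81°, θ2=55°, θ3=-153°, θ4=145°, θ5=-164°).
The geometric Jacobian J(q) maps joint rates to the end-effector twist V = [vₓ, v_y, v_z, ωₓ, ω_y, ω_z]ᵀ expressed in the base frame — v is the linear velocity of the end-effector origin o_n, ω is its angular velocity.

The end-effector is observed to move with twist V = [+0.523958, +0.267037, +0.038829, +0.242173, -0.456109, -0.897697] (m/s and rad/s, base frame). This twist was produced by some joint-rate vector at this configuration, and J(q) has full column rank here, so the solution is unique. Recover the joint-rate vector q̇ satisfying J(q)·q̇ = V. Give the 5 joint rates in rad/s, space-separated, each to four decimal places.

-0.7870 -0.4000 0.1640 0.4240 -0.0910

o_n = [-0.4614, 0.6633, 0.9402]
J₁: ẑ×o_n = [-0.6633, -0.4614, 0.0000], ω = ẑ
J2: z=[-0.9877, 0.1564, 0.0000] o=[0.0720, 0.4543, 0.5800] → [0.0564, 0.3558, -0.1229, -0.9877, 0.1564, 0.0000]
J3: z=[-0.9877, 0.1564, 0.0000] o=[-0.1804, 0.5872, 0.4489] → [0.0769, 0.4853, -0.0312, -0.9877, 0.1564, 0.0000]
J4: z=[-0.1549, -0.9781, -0.1392] o=[-0.4581, 0.5593, 0.9540] → [0.0279, -0.0017, -0.0193, -0.1549, -0.9781, -0.1392]
J5: z=[-0.8216, 0.0493, 0.5680] o=[-0.6666, 0.6362, 0.6457] → [-0.0008, 0.3585, -0.0323, -0.8216, 0.0493, 0.5680]
q̇ = J⁺·V = [-0.7870, -0.4000, 0.1640, 0.4240, -0.0910]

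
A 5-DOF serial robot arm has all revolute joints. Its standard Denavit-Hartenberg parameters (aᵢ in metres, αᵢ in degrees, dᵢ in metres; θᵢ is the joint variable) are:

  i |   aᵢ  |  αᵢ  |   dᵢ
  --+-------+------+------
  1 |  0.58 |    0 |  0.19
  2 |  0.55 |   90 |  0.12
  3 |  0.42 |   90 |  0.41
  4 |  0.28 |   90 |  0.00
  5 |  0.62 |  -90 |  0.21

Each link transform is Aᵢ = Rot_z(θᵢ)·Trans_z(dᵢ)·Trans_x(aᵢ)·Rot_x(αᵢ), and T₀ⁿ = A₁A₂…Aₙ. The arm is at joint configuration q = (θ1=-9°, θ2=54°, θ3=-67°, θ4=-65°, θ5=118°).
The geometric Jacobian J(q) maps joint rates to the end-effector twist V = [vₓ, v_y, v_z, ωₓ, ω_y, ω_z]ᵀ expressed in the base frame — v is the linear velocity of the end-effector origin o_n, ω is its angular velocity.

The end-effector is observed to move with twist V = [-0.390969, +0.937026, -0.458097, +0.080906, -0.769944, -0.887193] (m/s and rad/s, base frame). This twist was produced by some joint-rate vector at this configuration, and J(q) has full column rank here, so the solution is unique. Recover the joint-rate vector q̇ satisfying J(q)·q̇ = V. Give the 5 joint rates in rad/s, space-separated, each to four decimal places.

o_n = [0.9019, -0.2302, -0.1110]
J₁: ẑ×o_n = [0.2302, 0.9019, -0.0000], ω = ẑ
J2: z=[0.0000, 0.0000, 1.0000] o=[0.5729, -0.0907, 0.1900] → [0.1395, 0.3290, -0.0000, 0.0000, 0.0000, 1.0000]
J3: z=[0.7071, -0.7071, 0.0000] o=[0.9618, 0.2982, 0.3100] → [0.2977, 0.2977, -0.4160, 0.7071, -0.7071, 0.0000]
J4: z=[-0.6509, -0.6509, -0.3907] o=[1.3677, 0.1243, -0.0766] → [-0.1161, 0.1596, -0.0725, -0.6509, -0.6509, -0.3907]
J5: z=[-0.5492, 0.0484, 0.8343] o=[1.2210, 0.3364, -0.1855] → [0.4764, -0.2253, 0.3267, -0.5492, 0.0484, 0.8343]
q̇ = J⁺·V = [0.7640, -0.5110, 0.2010, 0.8940, -0.9480]

0.7640 -0.5110 0.2010 0.8940 -0.9480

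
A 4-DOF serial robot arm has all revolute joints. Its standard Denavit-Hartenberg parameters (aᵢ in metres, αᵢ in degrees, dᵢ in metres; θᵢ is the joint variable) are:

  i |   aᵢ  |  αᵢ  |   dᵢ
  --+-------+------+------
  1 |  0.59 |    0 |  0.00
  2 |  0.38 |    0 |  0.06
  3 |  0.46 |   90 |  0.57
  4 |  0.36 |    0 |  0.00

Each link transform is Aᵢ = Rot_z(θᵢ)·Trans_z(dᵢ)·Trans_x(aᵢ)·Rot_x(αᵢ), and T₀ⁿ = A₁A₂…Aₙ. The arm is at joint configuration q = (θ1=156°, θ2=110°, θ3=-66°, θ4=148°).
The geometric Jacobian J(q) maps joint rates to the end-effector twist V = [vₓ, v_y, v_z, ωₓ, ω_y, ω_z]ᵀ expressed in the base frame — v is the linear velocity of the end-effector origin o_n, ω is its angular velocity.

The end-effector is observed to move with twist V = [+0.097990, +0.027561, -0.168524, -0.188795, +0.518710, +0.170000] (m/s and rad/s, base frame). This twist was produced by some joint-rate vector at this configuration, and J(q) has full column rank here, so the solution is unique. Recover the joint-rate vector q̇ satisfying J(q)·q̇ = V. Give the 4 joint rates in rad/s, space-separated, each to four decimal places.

-0.0280 -0.0160 0.2140 0.5520

o_n = [-0.7109, -0.1920, 0.8208]
J₁: ẑ×o_n = [0.1920, -0.7109, 0.0000], ω = ẑ
J2: z=[0.0000, 0.0000, 1.0000] o=[-0.5390, 0.2400, 0.0000] → [0.4320, -0.1719, 0.0000, 0.0000, 0.0000, 1.0000]
J3: z=[0.0000, 0.0000, 1.0000] o=[-0.5655, -0.1391, 0.0600] → [0.0529, -0.1454, 0.0000, 0.0000, 0.0000, 1.0000]
J4: z=[-0.3420, 0.9397, 0.0000] o=[-0.9978, -0.2964, 0.6300] → [0.1793, 0.0652, -0.3053, -0.3420, 0.9397, 0.0000]
q̇ = J⁺·V = [-0.0280, -0.0160, 0.2140, 0.5520]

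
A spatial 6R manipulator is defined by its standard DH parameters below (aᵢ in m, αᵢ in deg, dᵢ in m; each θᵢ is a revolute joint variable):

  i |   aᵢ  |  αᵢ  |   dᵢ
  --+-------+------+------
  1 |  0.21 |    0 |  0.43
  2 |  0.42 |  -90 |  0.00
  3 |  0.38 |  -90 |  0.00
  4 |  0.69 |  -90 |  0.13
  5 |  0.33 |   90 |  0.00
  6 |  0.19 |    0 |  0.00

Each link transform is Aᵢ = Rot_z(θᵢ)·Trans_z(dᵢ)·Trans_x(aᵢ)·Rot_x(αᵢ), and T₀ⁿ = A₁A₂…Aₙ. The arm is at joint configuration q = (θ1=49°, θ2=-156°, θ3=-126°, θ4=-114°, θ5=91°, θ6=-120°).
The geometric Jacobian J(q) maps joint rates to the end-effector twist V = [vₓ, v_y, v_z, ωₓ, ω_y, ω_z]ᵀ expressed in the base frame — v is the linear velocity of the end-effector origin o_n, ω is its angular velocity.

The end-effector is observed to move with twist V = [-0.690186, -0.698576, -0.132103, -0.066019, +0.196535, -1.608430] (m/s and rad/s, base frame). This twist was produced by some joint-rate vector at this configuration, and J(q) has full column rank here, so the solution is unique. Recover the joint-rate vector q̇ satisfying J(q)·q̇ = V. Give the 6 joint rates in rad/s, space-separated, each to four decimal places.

-0.4200 -0.8450 0.1910 -0.3420 -0.2900 -0.2120

o_n = [0.5665, -0.3533, 0.3284]
J₁: ẑ×o_n = [0.3533, 0.5665, -0.0000], ω = ẑ
J2: z=[0.0000, 0.0000, 1.0000] o=[0.1378, 0.1585, 0.4300] → [0.5118, 0.4288, -0.0000, 0.0000, 0.0000, 1.0000]
J3: z=[0.9563, -0.2924, 0.0000] o=[0.0150, -0.2432, 0.4300] → [0.0297, 0.0971, 0.0559, 0.9563, -0.2924, 0.0000]
J4: z=[-0.2365, -0.7737, 0.5878] o=[0.0803, -0.0296, 0.7374] → [0.5067, 0.1891, 0.4528, -0.2365, -0.7737, 0.5878]
J5: z=[0.5460, 0.3946, 0.7391] o=[0.6041, -0.4722, 0.5868] → [-0.1898, 0.1133, 0.0797, 0.5460, 0.3946, 0.7391]
J6: z=[0.8077, -0.4821, -0.3393] o=[0.6775, -0.2141, 0.3947] → [-0.0153, 0.0912, -0.1660, 0.8077, -0.4821, -0.3393]
q̇ = J⁺·V = [-0.4200, -0.8450, 0.1910, -0.3420, -0.2900, -0.2120]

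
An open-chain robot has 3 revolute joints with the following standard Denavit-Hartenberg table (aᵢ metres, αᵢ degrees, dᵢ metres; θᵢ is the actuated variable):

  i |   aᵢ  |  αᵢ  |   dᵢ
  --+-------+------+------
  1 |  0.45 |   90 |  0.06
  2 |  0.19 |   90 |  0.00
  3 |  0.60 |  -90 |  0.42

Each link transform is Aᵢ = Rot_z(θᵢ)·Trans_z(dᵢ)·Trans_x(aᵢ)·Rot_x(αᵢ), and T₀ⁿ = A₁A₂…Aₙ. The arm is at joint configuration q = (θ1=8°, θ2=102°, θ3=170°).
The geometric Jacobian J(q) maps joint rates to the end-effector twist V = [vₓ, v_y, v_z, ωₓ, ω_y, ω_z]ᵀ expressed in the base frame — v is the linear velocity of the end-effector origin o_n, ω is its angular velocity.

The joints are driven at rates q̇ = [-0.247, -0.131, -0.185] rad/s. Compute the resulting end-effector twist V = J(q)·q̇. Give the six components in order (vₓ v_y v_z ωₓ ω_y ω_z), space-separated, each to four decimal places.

o_n = [0.9495, 0.0282, -0.2448]
J₁: ẑ×o_n = [-0.0282, 0.9495, 0.0000], ω = ẑ
J2: z=[0.1392, -0.9903, 0.0000] o=[0.4456, 0.0626, 0.0600] → [0.3018, 0.0424, 0.4942, 0.1392, -0.9903, 0.0000]
J3: z=[0.9686, 0.1361, 0.2079] o=[0.4065, 0.0571, 0.2458] → [-0.0608, 0.5881, -0.1019, 0.9686, 0.1361, 0.2079]
V = J·q̇ = [-0.0213, -0.3489, -0.0459, -0.1974, 0.1045, -0.2855]

-0.0213 -0.3489 -0.0459 -0.1974 0.1045 -0.2855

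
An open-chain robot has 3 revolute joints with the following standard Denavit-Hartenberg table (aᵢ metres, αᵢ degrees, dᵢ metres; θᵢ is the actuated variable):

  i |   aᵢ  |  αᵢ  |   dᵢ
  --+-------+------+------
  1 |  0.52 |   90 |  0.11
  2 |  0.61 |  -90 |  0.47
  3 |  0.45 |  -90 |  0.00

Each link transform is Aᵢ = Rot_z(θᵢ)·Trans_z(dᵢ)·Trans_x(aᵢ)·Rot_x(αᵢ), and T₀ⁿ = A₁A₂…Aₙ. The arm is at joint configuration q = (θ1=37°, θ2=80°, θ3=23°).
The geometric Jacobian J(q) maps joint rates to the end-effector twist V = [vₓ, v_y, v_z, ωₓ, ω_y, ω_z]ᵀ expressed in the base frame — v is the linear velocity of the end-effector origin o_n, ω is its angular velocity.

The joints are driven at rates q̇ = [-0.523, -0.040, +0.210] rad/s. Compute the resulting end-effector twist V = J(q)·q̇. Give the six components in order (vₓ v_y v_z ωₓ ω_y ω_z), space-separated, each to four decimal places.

0.0715 -0.2942 -0.0435 -0.1892 -0.0925 -0.4865

o_n = [0.7344, 0.1850, 1.1187]
J₁: ẑ×o_n = [-0.1850, 0.7344, 0.0000], ω = ẑ
J2: z=[0.6018, -0.7986, 0.0000] o=[0.4153, 0.3129, 0.1100] → [-0.8056, -0.6070, 0.1779, 0.6018, -0.7986, 0.0000]
J3: z=[-0.7865, -0.5927, 0.1736] o=[0.7827, 0.0013, 0.7107] → [-0.2737, 0.3124, -0.1732, -0.7865, -0.5927, 0.1736]
V = J·q̇ = [0.0715, -0.2942, -0.0435, -0.1892, -0.0925, -0.4865]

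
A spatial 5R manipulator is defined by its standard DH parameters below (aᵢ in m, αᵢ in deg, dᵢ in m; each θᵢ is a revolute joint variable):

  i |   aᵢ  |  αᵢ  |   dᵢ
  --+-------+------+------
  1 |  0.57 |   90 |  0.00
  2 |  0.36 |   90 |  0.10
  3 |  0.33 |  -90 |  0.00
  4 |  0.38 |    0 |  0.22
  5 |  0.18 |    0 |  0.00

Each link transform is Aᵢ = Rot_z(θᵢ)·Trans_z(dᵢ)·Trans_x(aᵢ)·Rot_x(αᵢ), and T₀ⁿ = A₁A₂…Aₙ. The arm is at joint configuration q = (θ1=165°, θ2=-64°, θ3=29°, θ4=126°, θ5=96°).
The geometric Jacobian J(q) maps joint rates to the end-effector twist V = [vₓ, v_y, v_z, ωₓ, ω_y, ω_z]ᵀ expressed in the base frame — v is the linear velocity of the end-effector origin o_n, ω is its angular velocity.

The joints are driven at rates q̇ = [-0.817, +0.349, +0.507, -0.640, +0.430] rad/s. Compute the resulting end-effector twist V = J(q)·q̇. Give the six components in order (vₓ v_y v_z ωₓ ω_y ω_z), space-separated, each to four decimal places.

0.1867 0.6770 0.1157 0.4398 0.0533 -1.1308

o_n = [-0.7379, 0.4868, -0.1244]
J₁: ẑ×o_n = [-0.4868, -0.7379, 0.0000], ω = ẑ
J2: z=[0.2588, 0.9659, 0.0000] o=[-0.5506, 0.1475, 0.0000] → [-0.1202, 0.0322, 0.2687, 0.2588, 0.9659, 0.0000]
J3: z=[0.8682, -0.2326, -0.4384] o=[-0.6771, 0.2850, -0.3236] → [0.0422, -0.1463, 0.1611, 0.8682, -0.2326, -0.4384]
J4: z=[0.4317, 0.7898, 0.4357] o=[-0.7579, 0.4722, -0.5830] → [0.3558, -0.1892, -0.0096, 0.4317, 0.7898, 0.4357]
J5: z=[0.4317, 0.7898, 0.4357] o=[-0.8752, 0.5908, -0.1768] → [0.0866, 0.0372, -0.1533, 0.4317, 0.7898, 0.4357]
V = J·q̇ = [0.1867, 0.6770, 0.1157, 0.4398, 0.0533, -1.1308]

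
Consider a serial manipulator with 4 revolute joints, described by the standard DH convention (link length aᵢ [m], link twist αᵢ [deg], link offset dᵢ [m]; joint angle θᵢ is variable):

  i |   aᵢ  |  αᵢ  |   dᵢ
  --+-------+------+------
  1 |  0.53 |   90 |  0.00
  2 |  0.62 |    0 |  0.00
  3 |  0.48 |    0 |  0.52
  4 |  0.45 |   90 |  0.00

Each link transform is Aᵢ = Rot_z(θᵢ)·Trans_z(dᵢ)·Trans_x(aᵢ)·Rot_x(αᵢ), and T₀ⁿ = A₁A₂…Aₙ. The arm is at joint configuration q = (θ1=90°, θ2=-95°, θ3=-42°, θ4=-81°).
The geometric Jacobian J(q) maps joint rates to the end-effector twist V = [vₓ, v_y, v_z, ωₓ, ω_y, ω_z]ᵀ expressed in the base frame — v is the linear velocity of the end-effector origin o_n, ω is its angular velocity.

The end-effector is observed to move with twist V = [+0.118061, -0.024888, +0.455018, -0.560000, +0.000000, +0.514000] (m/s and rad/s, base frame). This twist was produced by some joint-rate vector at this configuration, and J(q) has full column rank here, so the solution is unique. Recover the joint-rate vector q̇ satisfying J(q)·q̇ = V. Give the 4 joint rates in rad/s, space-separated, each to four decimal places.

0.5140 -0.3670 -0.3070 0.1140

o_n = [0.5200, -0.2297, -0.6680]
J₁: ẑ×o_n = [0.2297, 0.5200, -0.0000], ω = ẑ
J2: z=[1.0000, -0.0000, 0.0000] o=[0.0000, 0.5300, 0.0000] → [0.0000, 0.6680, -0.7597, 1.0000, -0.0000, 0.0000]
J3: z=[1.0000, -0.0000, 0.0000] o=[0.0000, 0.4760, -0.6176] → [0.0000, 0.0503, -0.7057, 1.0000, -0.0000, 0.0000]
J4: z=[1.0000, -0.0000, 0.0000] o=[0.5200, 0.1249, -0.9450] → [0.0000, -0.2770, -0.3546, 1.0000, -0.0000, 0.0000]
q̇ = J⁺·V = [0.5140, -0.3670, -0.3070, 0.1140]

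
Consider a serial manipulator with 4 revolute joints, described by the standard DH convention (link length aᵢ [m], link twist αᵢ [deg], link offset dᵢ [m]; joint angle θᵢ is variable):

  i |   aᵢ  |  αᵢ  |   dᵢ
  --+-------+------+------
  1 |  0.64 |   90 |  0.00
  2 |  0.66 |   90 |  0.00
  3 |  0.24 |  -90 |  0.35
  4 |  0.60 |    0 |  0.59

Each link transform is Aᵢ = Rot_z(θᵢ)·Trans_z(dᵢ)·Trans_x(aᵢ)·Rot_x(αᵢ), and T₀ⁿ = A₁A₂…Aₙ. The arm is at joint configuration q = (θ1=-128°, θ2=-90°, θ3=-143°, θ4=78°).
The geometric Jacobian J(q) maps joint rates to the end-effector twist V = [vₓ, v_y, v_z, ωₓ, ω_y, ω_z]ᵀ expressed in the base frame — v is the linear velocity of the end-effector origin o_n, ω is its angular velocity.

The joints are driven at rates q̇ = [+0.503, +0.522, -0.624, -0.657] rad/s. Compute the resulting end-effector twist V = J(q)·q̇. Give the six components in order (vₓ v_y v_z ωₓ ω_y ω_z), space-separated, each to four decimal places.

0.5935 -0.3983 0.8626 -1.2090 0.1527 0.8984

o_n = [0.0044, -1.1162, -0.7238]
J₁: ẑ×o_n = [1.1162, 0.0044, -0.0000], ω = ẑ
J2: z=[-0.7880, 0.6157, 0.0000] o=[-0.3940, -0.5043, 0.0000] → [-0.4456, -0.5703, 0.2369, -0.7880, 0.6157, 0.0000]
J3: z=[0.6157, 0.7880, -0.0000] o=[-0.3940, -0.5043, -0.6600] → [-0.0503, 0.0393, -0.6907, 0.6157, 0.7880, -0.0000]
J4: z=[0.6293, -0.4917, -0.6018] o=[-0.0647, -0.3174, -0.4683] → [-0.3551, 0.1191, -0.4687, 0.6293, -0.4917, -0.6018]
V = J·q̇ = [0.5935, -0.3983, 0.8626, -1.2090, 0.1527, 0.8984]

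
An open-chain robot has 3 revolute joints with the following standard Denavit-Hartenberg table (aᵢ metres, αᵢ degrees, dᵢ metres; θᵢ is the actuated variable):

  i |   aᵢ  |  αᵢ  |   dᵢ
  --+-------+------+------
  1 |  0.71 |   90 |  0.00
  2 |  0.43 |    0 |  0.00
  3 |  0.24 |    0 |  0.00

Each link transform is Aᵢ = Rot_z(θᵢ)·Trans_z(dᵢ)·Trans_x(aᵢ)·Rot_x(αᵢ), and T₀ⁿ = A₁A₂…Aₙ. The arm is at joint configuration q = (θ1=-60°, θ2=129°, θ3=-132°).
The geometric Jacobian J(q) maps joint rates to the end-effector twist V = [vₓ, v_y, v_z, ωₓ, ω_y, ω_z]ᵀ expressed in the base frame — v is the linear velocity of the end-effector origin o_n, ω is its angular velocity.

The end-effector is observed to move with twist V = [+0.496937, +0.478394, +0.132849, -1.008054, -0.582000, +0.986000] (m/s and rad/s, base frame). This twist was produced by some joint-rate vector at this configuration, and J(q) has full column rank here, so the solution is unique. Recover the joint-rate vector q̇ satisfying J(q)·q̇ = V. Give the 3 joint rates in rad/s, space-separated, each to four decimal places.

o_n = [0.3395, -0.5881, 0.3216]
J₁: ẑ×o_n = [0.5881, 0.3395, -0.0000], ω = ẑ
J2: z=[-0.8660, -0.5000, 0.0000] o=[0.3550, -0.6149, 0.0000] → [-0.1608, 0.2785, -0.0309, -0.8660, -0.5000, 0.0000]
J3: z=[-0.8660, -0.5000, 0.0000] o=[0.2197, -0.3805, 0.3342] → [0.0063, -0.0109, 0.2397, -0.8660, -0.5000, 0.0000]
q̇ = J⁺·V = [0.9860, 0.5400, 0.6240]

0.9860 0.5400 0.6240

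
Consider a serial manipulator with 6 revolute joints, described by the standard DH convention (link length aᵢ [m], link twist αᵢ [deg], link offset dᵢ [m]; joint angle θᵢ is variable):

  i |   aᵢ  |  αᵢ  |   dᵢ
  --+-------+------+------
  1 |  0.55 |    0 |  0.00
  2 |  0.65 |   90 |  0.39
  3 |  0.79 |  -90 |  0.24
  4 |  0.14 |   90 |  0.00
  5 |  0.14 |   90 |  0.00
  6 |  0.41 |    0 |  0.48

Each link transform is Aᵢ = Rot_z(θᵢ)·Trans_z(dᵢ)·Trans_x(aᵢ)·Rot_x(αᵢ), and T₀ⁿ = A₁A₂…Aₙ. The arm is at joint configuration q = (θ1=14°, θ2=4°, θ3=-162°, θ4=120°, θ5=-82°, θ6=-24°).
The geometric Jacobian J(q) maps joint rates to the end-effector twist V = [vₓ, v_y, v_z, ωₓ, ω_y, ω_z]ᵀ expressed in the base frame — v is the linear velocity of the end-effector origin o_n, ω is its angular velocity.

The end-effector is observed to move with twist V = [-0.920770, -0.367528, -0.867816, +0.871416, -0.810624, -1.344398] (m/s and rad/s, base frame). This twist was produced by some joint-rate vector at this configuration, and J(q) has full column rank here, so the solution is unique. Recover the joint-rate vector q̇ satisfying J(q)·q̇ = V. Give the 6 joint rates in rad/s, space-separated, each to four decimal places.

o_n = [0.4498, -0.4744, 0.6979]
J₁: ẑ×o_n = [0.4744, 0.4498, -0.0000], ω = ẑ
J2: z=[0.0000, 0.0000, 1.0000] o=[0.5337, 0.1331, 0.0000] → [0.6074, -0.0839, 0.0000, 0.0000, 0.0000, 1.0000]
J3: z=[0.3090, -0.9511, 0.0000] o=[1.1518, 0.3339, 0.3900] → [-0.2928, -0.0951, -0.9175, 0.3090, -0.9511, 0.0000]
J4: z=[0.2939, 0.0955, -0.9511] o=[0.5115, -0.1265, 0.1459] → [-0.2781, -0.1036, -0.0963, 0.2939, 0.0955, -0.9511]
J5: z=[-0.9378, 0.2210, -0.2676] o=[0.5373, 0.0094, 0.1675] → [-0.0122, 0.5208, 0.4730, -0.9378, 0.2210, -0.2676]
J6: z=[-0.2237, -0.9744, -0.0206] o=[0.5002, 0.0150, 0.3024] → [-0.3955, 0.0895, 0.0604, -0.2237, -0.9744, -0.0206]
q̇ = J⁺·V = [-0.0610, -0.7270, 0.5990, 0.7350, -0.5480, 0.1950]

-0.0610 -0.7270 0.5990 0.7350 -0.5480 0.1950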